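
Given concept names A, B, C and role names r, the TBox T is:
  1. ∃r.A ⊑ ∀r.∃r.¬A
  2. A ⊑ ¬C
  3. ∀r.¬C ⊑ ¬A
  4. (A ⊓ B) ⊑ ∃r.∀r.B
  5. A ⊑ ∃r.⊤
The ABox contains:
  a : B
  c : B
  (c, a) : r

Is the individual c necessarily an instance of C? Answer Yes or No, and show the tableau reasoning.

No

1. c : C?  L(c) = {B} ∪ {¬C}
   open: L(c) ⊇ {B, ¬A, ¬C, ∀r.¬A} — c ∉ C possible
2. Hence c : C: not entailed.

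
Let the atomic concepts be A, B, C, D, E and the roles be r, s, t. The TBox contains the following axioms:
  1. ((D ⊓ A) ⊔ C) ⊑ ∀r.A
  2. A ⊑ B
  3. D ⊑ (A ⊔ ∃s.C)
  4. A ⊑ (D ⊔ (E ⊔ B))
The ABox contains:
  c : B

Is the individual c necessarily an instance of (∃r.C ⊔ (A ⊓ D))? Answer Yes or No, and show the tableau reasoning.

1. c : (∃r.C ⊔ (A ⊓ D))?  L(c) = {B} ∪ {(∀r.¬C ⊓ (¬A ⊔ ¬D))}
   open: L(c) ⊇ {B, ¬A, ¬C, ¬D, ∀r.¬C} — c ∉ (∃r.C ⊔ (A ⊓ D)) possible
2. Hence c : (∃r.C ⊔ (A ⊓ D)): not entailed.

No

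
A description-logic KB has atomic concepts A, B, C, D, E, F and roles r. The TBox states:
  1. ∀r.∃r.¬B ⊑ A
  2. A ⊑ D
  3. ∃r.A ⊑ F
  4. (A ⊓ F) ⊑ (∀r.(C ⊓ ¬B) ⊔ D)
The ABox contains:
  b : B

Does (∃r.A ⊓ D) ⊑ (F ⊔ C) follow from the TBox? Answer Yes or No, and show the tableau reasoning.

1. (∃r.A ⊓ D) ⊑ (F ⊔ C)  ⇔  ((∃r.A ⊓ D) ⊓ (¬F ⊓ ¬C)) unsat w.r.t. T
   all branches close; clash {F, ¬F} at x₀
2. Hence (∃r.A ⊓ D) ⊑ (F ⊔ C): entailed.

Yes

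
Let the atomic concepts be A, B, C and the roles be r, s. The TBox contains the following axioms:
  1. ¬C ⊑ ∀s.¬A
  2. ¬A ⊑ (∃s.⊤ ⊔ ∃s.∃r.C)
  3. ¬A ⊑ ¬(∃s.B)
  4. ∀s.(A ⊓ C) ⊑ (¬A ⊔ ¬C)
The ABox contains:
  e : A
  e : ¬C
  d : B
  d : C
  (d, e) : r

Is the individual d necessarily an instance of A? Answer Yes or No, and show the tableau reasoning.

No

1. d : A?  L(d) = {B, C} ∪ {¬A}
   apply at d: ¬A⊑(∃s.⊤ ⊔ ∃s.∃r.C); ¬A⊑¬(∃s.B)
   open: L(d) ⊇ {B, C, ¬A, ∀s.¬B, ∃s.(¬A ⊔ ¬C), …} (+ ∃-successors) — d ∉ A possible
2. Hence d : A: not entailed.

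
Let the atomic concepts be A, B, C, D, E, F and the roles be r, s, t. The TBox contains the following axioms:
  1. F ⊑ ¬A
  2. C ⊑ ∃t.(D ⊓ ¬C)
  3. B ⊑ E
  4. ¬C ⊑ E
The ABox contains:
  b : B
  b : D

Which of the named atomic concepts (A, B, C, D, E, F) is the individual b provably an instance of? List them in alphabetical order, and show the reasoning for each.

1. b : A?  L(b) = {B, D} ∪ {¬A}
   apply at b: B⊑E
   open: L(b) ⊇ {B, C, D, E, ¬A, …} (+ ∃-successors) — b ∉ A possible
2. b : B?  L(b) = {B, D} ∪ {¬B}
   clash {B, ¬B} at b — b ∈ B
3. b : C?  L(b) = {B, D} ∪ {¬C}
   apply at b: B⊑E; ¬C⊑E
   open: L(b) ⊇ {B, D, E, ¬C, ¬F} — b ∉ C possible
4. b : D?  L(b) = {B, D} ∪ {¬D}
   clash {D, ¬D} at b — b ∈ D
5. b : E?  L(b) = {B, D} ∪ {¬E}
   clash {E, ¬E} at b — b ∈ E
6. b : F?  L(b) = {B, D} ∪ {¬F}
   apply at b: B⊑E
   open: L(b) ⊇ {B, C, D, E, ¬F, …} (+ ∃-successors) — b ∉ F possible
7. Entailed for b: {B, D, E}

{B, D, E}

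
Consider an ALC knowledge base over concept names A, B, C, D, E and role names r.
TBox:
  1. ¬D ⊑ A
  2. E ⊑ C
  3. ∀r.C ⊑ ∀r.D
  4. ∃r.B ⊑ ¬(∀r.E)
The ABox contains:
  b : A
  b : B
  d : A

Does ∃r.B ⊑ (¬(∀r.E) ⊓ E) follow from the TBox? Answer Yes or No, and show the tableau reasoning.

1. ∃r.B ⊑ (¬(∀r.E) ⊓ E)  ⇔  (∃r.B ⊓ (∀r.E ⊔ ¬E)) unsat w.r.t. T
   apply at x₀: ∃r.B⊑¬(∀r.E)
   open: L(x₀) ⊇ {D, ¬E, ∃r.B, ∃r.¬C, ∃r.¬E} (+ ∃-successors)
2. Hence ∃r.B ⊑ (¬(∀r.E) ⊓ E): not entailed.

No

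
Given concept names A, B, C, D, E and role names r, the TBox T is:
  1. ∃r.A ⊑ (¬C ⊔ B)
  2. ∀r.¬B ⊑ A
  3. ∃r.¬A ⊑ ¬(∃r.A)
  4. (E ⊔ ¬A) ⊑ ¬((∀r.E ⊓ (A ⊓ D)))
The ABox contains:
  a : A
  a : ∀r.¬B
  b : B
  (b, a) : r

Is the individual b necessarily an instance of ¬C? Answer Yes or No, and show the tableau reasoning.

No

1. b : ¬C?  L(b) = {B} ∪ {C}
   open: L(b) ⊇ {A, B, C, ¬E, ∀r.A, …} (+ ∃-successors) — b ∉ ¬C possible
2. Hence b : ¬C: not entailed.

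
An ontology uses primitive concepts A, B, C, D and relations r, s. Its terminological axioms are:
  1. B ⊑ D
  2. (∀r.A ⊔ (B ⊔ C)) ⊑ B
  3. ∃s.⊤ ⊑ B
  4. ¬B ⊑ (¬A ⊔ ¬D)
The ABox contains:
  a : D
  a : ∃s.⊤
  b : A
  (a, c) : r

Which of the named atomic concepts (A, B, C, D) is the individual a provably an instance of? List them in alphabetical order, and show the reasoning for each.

1. a : A?  L(a) = {D, ∃s.⊤} ∪ {¬A}
   apply at a: ∃s.⊤⊑B
   open: L(a) ⊇ {B, D, ¬A, ∃s.⊤} (+ ∃-successors) — a ∉ A possible
2. a : B?  L(a) = {D, ∃s.⊤} ∪ {¬B}
   clash {B, ¬B} at a — a ∈ B
3. a : C?  L(a) = {D, ∃s.⊤} ∪ {¬C}
   apply at a: ∃s.⊤⊑B
   open: L(a) ⊇ {B, D, ¬C, ∃s.⊤} (+ ∃-successors) — a ∉ C possible
4. a : D?  L(a) = {D, ∃s.⊤} ∪ {¬D}
   clash {D, ¬D} at a — a ∈ D
5. Entailed for a: {B, D}

{B, D}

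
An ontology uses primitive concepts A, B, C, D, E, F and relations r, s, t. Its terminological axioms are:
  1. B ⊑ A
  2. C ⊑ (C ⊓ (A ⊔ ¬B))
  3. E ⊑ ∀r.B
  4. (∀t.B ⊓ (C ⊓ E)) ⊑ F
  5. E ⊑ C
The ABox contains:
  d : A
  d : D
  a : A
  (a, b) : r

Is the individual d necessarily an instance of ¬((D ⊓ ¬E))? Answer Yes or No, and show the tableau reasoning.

No

1. d : ¬((D ⊓ ¬E))?  L(d) = {A, D} ∪ {(D ⊓ ¬E)}
   open: L(d) ⊇ {A, D, ¬C, ¬E, ∃t.¬B} (+ ∃-successors) — d ∉ ¬((D ⊓ ¬E)) possible
2. Hence d : ¬((D ⊓ ¬E)): not entailed.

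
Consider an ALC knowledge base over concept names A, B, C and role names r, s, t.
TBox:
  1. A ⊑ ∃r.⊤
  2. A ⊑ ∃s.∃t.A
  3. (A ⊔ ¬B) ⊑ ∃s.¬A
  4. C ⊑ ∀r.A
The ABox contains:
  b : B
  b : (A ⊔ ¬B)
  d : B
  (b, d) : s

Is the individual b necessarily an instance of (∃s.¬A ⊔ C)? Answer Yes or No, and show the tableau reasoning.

Yes

1. b : (∃s.¬A ⊔ C)?  L(b) = {B, (A ⊔ ¬B)} ∪ {(∀s.A ⊓ ¬C)}
   clash {B, ¬B} at b — b ∈ (∃s.¬A ⊔ C)
2. Hence b : (∃s.¬A ⊔ C): entailed.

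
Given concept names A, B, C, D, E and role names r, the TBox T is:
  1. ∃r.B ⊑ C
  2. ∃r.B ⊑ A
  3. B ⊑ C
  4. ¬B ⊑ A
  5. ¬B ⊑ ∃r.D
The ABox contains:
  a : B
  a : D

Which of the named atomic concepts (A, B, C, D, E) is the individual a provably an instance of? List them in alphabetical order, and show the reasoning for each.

{B, C, D}

1. a : A?  L(a) = {B, D} ∪ {¬A}
   apply at a: B⊑C
   open: L(a) ⊇ {B, C, D, ¬A, ∀r.¬B} — a ∉ A possible
2. a : B?  L(a) = {B, D} ∪ {¬B}
   clash {B, ¬B} at a — a ∈ B
3. a : C?  L(a) = {B, D} ∪ {¬C}
   clash {C, ¬C} at a — a ∈ C
4. a : D?  L(a) = {B, D} ∪ {¬D}
   clash {D, ¬D} at a — a ∈ D
5. a : E?  L(a) = {B, D} ∪ {¬E}
   apply at a: B⊑C
   open: L(a) ⊇ {B, C, D, ¬E, ∀r.¬B} — a ∉ E possible
6. Entailed for a: {B, C, D}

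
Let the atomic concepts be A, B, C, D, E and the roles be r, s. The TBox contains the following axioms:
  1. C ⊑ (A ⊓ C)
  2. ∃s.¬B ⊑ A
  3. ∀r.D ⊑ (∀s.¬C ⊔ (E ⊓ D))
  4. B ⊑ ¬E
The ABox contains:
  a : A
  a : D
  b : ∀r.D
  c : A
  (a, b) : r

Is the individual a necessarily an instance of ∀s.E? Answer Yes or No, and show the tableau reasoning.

1. a : ∀s.E?  L(a) = {A, D} ∪ {∃s.¬E}
   open: L(a) ⊇ {A, D, ¬B, ¬C, ∃r.¬D, …} (+ ∃-successors) — a ∉ ∀s.E possible
2. Hence a : ∀s.E: not entailed.

No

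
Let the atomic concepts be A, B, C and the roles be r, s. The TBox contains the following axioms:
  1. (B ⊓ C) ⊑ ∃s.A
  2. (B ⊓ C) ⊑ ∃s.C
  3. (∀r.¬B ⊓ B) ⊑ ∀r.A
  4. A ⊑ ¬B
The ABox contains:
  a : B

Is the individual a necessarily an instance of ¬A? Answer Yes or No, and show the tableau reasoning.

1. a : ¬A?  L(a) = {B} ∪ {A}
   clash {B, ¬B} at a — a ∈ ¬A
2. Hence a : ¬A: entailed.

Yes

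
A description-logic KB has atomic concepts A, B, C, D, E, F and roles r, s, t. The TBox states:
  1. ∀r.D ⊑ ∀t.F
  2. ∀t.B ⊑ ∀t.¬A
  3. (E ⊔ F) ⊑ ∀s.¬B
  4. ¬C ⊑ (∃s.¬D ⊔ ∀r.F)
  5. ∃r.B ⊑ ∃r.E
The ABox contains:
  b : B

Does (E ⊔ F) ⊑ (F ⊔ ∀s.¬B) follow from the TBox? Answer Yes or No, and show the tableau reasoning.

1. (E ⊔ F) ⊑ (F ⊔ ∀s.¬B)  ⇔  ((E ⊔ F) ⊓ (¬F ⊓ ∃s.B)) unsat w.r.t. T
   all branches close; clash {F, ¬F} at x₀
2. Hence (E ⊔ F) ⊑ (F ⊔ ∀s.¬B): entailed.

Yes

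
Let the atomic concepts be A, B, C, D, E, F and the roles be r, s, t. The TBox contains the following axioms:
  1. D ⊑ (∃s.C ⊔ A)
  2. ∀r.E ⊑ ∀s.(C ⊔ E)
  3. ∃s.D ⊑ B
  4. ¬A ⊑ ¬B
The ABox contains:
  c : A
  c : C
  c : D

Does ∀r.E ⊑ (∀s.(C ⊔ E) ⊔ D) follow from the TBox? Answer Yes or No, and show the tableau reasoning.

Yes

1. ∀r.E ⊑ (∀s.(C ⊔ E) ⊔ D)  ⇔  (∀r.E ⊓ (∃s.(¬C ⊓ ¬E) ⊓ ¬D)) unsat w.r.t. T
   all branches close; clash {B, ¬B} at x₀
2. Hence ∀r.E ⊑ (∀s.(C ⊔ E) ⊔ D): entailed.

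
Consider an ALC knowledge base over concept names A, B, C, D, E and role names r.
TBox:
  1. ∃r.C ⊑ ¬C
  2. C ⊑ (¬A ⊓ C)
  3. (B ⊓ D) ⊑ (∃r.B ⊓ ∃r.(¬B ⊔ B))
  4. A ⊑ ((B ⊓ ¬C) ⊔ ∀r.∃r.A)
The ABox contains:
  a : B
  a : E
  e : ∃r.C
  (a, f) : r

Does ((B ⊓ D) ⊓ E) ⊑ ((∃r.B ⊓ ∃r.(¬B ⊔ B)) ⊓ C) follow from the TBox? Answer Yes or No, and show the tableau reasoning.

1. ((B ⊓ D) ⊓ E) ⊑ ((∃r.B ⊓ ∃r.(¬B ⊔ B)) ⊓ C)  ⇔  (((B ⊓ D) ⊓ E) ⊓ ((∀r.¬B ⊔ ∀r.(B ⊓ ¬B)) ⊔ ¬C)) unsat w.r.t. T
   apply at x₀: (B ⊓ D)⊑(∃r.B ⊓ ∃r.(¬B ⊔ B))
   open: L(x₀) ⊇ {B, D, E, ¬A, ¬C, …} (+ ∃-successors)
2. Hence ((B ⊓ D) ⊓ E) ⊑ ((∃r.B ⊓ ∃r.(¬B ⊔ B)) ⊓ C): not entailed.

No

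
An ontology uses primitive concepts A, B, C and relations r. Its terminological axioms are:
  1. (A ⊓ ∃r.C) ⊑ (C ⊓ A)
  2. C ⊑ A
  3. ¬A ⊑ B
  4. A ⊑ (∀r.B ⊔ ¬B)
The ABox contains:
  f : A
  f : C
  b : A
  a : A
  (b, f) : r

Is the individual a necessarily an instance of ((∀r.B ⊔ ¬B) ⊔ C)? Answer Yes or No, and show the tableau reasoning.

Yes

1. a : ((∀r.B ⊔ ¬B) ⊔ C)?  L(a) = {A} ∪ {((∃r.¬B ⊓ B) ⊓ ¬C)}
   clash {B, ¬B} at a — a ∈ ((∀r.B ⊔ ¬B) ⊔ C)
2. Hence a : ((∀r.B ⊔ ¬B) ⊔ C): entailed.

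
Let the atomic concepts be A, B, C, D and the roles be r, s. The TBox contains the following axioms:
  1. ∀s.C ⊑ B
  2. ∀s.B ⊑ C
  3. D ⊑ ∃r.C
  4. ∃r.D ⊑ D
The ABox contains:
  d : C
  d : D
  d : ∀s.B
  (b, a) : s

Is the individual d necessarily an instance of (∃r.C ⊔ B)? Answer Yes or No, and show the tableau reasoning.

1. d : (∃r.C ⊔ B)?  L(d) = {C, D, ∀s.B} ∪ {(∀r.¬C ⊓ ¬B)}
   clash {B, ¬B} at d — d ∈ (∃r.C ⊔ B)
2. Hence d : (∃r.C ⊔ B): entailed.

Yes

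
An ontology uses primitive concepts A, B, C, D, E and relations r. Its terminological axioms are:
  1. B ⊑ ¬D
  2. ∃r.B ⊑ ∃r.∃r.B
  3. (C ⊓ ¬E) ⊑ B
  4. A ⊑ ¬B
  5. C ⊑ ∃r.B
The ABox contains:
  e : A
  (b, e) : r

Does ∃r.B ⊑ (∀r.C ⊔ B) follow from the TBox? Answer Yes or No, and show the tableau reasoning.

No

1. ∃r.B ⊑ (∀r.C ⊔ B)  ⇔  (∃r.B ⊓ (∃r.¬C ⊓ ¬B)) unsat w.r.t. T
   apply at x₀: ∃r.B⊑∃r.∃r.B
   open: L(x₀) ⊇ {¬B, ¬C, ∃r.B, ∃r.¬C, ∃r.∃r.B} (+ ∃-successors)
2. Hence ∃r.B ⊑ (∀r.C ⊔ B): not entailed.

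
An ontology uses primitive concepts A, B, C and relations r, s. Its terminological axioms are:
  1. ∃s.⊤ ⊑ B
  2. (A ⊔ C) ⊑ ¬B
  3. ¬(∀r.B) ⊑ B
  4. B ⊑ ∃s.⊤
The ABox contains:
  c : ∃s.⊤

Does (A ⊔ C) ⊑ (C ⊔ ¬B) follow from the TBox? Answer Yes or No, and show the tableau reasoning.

Yes

1. (A ⊔ C) ⊑ (C ⊔ ¬B)  ⇔  ((A ⊔ C) ⊓ (¬C ⊓ B)) unsat w.r.t. T
   all branches close; clash {C, ¬C} at x₀
2. Hence (A ⊔ C) ⊑ (C ⊔ ¬B): entailed.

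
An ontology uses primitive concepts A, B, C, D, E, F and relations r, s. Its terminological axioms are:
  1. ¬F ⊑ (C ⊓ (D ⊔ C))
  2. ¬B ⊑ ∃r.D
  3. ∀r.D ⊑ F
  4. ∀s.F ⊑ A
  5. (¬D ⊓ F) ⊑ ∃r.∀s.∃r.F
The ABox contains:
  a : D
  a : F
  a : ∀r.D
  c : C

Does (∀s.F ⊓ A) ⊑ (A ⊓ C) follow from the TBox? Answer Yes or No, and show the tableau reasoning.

1. (∀s.F ⊓ A) ⊑ (A ⊓ C)  ⇔  ((∀s.F ⊓ A) ⊓ (¬A ⊔ ¬C)) unsat w.r.t. T
   open: L(x₀) ⊇ {A, B, D, F, ¬C, …}
2. Hence (∀s.F ⊓ A) ⊑ (A ⊓ C): not entailed.

No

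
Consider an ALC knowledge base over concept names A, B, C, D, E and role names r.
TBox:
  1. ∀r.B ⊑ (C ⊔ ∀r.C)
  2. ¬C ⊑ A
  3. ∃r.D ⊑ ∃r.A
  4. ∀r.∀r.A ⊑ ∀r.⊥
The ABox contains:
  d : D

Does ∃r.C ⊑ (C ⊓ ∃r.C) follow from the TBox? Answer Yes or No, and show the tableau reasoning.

No

1. ∃r.C ⊑ (C ⊓ ∃r.C)  ⇔  (∃r.C ⊓ (¬C ⊔ ∀r.¬C)) unsat w.r.t. T
   open: L(x₀) ⊇ {A, ¬C, ∀r.¬D, ∃r.C, ∃r.¬B, …} (+ ∃-successors)
2. Hence ∃r.C ⊑ (C ⊓ ∃r.C): not entailed.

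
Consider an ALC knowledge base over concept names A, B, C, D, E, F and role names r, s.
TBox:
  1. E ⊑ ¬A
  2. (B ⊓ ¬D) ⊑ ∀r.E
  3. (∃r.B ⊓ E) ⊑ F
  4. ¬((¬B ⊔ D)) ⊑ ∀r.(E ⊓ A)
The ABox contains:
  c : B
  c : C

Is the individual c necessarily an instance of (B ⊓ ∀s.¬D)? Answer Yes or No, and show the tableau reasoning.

1. c : (B ⊓ ∀s.¬D)?  L(c) = {B, C} ∪ {(¬B ⊔ ∃s.D)}
   open: L(c) ⊇ {B, C, D, ¬E, ∃s.D} (+ ∃-successors) — c ∉ (B ⊓ ∀s.¬D) possible
2. Hence c : (B ⊓ ∀s.¬D): not entailed.

No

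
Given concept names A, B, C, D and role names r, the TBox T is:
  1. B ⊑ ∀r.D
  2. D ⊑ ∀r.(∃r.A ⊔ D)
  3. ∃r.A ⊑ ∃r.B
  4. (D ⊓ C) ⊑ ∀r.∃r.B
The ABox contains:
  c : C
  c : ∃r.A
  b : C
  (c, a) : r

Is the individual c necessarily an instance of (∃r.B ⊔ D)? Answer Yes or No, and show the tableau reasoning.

Yes

1. c : (∃r.B ⊔ D)?  L(c) = {C, ∃r.A} ∪ {(∀r.¬B ⊓ ¬D)}
   clash {B, ¬B} at an ∃-successor — c ∈ (∃r.B ⊔ D)
2. Hence c : (∃r.B ⊔ D): entailed.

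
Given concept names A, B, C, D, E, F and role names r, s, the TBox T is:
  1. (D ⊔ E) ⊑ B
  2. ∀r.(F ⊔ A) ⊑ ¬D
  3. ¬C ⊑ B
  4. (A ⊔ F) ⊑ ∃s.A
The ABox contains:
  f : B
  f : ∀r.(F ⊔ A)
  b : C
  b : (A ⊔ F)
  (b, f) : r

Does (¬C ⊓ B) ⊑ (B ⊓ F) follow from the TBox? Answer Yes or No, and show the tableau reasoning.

No

1. (¬C ⊓ B) ⊑ (B ⊓ F)  ⇔  ((¬C ⊓ B) ⊓ (¬B ⊔ ¬F)) unsat w.r.t. T
   open: L(x₀) ⊇ {B, ¬A, ¬C, ¬F, ∃r.(¬F ⊓ ¬A)} (+ ∃-successors)
2. Hence (¬C ⊓ B) ⊑ (B ⊓ F): not entailed.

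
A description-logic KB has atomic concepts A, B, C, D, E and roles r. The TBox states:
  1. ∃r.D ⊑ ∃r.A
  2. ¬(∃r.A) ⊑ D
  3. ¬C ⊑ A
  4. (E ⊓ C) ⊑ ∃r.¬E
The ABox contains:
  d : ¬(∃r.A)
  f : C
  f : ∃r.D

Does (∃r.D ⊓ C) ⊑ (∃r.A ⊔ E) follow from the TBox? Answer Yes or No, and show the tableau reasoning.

1. (∃r.D ⊓ C) ⊑ (∃r.A ⊔ E)  ⇔  ((∃r.D ⊓ C) ⊓ (∀r.¬A ⊓ ¬E)) unsat w.r.t. T
   all branches close; clash {A, ¬A} at an ∃-successor
2. Hence (∃r.D ⊓ C) ⊑ (∃r.A ⊔ E): entailed.

Yes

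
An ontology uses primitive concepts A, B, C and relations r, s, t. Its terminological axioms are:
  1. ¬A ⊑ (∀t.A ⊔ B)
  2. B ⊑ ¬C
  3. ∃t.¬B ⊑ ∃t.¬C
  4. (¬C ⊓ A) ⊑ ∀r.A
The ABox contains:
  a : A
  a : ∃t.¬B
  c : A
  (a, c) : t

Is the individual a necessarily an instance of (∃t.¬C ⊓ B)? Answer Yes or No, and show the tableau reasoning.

No

1. a : (∃t.¬C ⊓ B)?  L(a) = {A, ∃t.¬B} ∪ {(∀t.C ⊔ ¬B)}
   apply at a: ∃t.¬B⊑∃t.¬C
   open: L(a) ⊇ {A, C, ¬B, ∃t.¬B, ∃t.¬C} (+ ∃-successors) — a ∉ (∃t.¬C ⊓ B) possible
2. Hence a : (∃t.¬C ⊓ B): not entailed.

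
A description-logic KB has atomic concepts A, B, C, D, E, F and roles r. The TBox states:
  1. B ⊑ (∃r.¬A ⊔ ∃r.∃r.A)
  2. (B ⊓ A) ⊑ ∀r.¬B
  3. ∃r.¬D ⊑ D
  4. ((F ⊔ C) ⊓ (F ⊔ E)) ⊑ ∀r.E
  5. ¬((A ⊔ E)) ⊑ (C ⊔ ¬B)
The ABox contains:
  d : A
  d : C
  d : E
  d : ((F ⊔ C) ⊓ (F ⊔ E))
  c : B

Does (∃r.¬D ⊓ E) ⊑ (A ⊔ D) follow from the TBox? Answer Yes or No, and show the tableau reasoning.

Yes

1. (∃r.¬D ⊓ E) ⊑ (A ⊔ D)  ⇔  ((∃r.¬D ⊓ E) ⊓ (¬A ⊓ ¬D)) unsat w.r.t. T
   all branches close; clash {D, ¬D} at x₀
2. Hence (∃r.¬D ⊓ E) ⊑ (A ⊔ D): entailed.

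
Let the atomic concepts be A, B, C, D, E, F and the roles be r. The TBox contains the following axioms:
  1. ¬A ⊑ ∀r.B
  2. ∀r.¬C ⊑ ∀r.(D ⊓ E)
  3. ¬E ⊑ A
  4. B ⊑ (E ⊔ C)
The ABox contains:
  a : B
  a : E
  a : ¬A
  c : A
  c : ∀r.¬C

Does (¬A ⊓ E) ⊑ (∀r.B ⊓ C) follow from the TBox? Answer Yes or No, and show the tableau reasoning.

No

1. (¬A ⊓ E) ⊑ (∀r.B ⊓ C)  ⇔  ((¬A ⊓ E) ⊓ (∃r.¬B ⊔ ¬C)) unsat w.r.t. T
   apply at x₀: ¬A⊑∀r.B
   open: L(x₀) ⊇ {E, ¬A, ¬B, ¬C, ∀r.B, …} (+ ∃-successors)
2. Hence (¬A ⊓ E) ⊑ (∀r.B ⊓ C): not entailed.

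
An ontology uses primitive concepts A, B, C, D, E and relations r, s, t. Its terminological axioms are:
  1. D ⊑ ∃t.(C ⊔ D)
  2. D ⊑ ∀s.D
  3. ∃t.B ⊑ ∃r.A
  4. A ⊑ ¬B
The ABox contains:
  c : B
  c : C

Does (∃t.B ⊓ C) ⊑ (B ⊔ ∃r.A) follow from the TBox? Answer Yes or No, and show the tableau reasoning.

1. (∃t.B ⊓ C) ⊑ (B ⊔ ∃r.A)  ⇔  ((∃t.B ⊓ C) ⊓ (¬B ⊓ ∀r.¬A)) unsat w.r.t. T
   all branches close; clash {A, ¬A} at an ∃-successor
2. Hence (∃t.B ⊓ C) ⊑ (B ⊔ ∃r.A): entailed.

Yes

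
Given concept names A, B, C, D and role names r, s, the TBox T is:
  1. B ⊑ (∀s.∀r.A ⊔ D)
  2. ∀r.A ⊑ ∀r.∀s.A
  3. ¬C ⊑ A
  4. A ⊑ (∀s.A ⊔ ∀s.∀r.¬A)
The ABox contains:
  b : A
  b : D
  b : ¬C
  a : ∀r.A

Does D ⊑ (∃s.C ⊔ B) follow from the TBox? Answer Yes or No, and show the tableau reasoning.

No

1. D ⊑ (∃s.C ⊔ B)  ⇔  (D ⊓ (∀s.¬C ⊓ ¬B)) unsat w.r.t. T
   open: L(x₀) ⊇ {C, D, ¬A, ¬B, ∀s.¬C, …} (+ ∃-successors)
2. Hence D ⊑ (∃s.C ⊔ B): not entailed.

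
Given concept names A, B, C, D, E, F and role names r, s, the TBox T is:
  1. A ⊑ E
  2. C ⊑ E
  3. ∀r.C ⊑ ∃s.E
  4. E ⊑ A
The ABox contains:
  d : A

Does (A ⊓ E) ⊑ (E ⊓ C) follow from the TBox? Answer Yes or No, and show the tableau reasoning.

1. (A ⊓ E) ⊑ (E ⊓ C)  ⇔  ((A ⊓ E) ⊓ (¬E ⊔ ¬C)) unsat w.r.t. T
   open: L(x₀) ⊇ {A, E, ¬C, ∃r.¬C} (+ ∃-successors)
2. Hence (A ⊓ E) ⊑ (E ⊓ C): not entailed.

No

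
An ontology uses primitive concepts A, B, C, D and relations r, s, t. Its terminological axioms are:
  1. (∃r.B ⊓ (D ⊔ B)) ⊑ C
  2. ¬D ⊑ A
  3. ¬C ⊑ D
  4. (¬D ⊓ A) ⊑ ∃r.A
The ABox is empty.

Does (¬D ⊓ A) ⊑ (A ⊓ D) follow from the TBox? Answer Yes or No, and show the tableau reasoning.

No

1. (¬D ⊓ A) ⊑ (A ⊓ D)  ⇔  ((¬D ⊓ A) ⊓ (¬A ⊔ ¬D)) unsat w.r.t. T
   apply at x₀: (¬D ⊓ A)⊑∃r.A
   open: L(x₀) ⊇ {A, C, ¬D, ∃r.A} (+ ∃-successors)
2. Hence (¬D ⊓ A) ⊑ (A ⊓ D): not entailed.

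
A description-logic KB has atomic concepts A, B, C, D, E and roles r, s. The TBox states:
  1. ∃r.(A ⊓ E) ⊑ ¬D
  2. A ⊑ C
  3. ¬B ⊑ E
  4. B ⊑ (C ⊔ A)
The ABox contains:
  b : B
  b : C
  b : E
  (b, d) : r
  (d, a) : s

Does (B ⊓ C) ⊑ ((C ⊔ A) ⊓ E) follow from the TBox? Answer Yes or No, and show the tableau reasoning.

1. (B ⊓ C) ⊑ ((C ⊔ A) ⊓ E)  ⇔  ((B ⊓ C) ⊓ ((¬C ⊓ ¬A) ⊔ ¬E)) unsat w.r.t. T
   apply at x₀: B⊑(C ⊔ A)
   open: L(x₀) ⊇ {B, C, ¬E, ∀r.(¬A ⊔ ¬E)}
2. Hence (B ⊓ C) ⊑ ((C ⊔ A) ⊓ E): not entailed.

No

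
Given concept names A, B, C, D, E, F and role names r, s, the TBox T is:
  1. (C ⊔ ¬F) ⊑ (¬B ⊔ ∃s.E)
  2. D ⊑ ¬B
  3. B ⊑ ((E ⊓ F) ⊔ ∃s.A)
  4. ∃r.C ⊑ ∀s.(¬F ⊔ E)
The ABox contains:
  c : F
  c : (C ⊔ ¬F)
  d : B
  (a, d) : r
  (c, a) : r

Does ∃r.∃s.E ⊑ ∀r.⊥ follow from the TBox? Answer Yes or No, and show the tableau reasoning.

No

1. ∃r.∃s.E ⊑ ∀r.⊥  ⇔  (∃r.∃s.E ⊓ ∃r.⊤) unsat w.r.t. T
   open: L(x₀) ⊇ {F, ¬B, ¬C, ¬D, ∀r.¬C, …} (+ ∃-successors)
2. Hence ∃r.∃s.E ⊑ ∀r.⊥: not entailed.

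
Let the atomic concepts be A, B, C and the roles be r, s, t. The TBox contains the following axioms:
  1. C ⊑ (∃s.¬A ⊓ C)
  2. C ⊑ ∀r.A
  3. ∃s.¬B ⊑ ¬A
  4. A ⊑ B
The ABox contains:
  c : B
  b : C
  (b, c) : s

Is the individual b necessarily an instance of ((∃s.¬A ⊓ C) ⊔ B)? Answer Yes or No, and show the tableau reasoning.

1. b : ((∃s.¬A ⊓ C) ⊔ B)?  L(b) = {C} ∪ {((∀s.A ⊔ ¬C) ⊓ ¬B)}
   clash {B, ¬B} at b — b ∈ ((∃s.¬A ⊓ C) ⊔ B)
2. Hence b : ((∃s.¬A ⊓ C) ⊔ B): entailed.

Yes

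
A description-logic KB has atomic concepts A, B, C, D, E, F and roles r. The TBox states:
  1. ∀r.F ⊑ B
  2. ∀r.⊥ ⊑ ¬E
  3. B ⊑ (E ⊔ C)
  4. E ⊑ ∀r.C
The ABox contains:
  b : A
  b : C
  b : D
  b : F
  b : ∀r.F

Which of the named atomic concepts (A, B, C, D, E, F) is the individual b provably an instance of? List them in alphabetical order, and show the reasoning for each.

1. b : A?  L(b) = {A, C, D, F, ∀r.F} ∪ {¬A}
   clash {A, ¬A} at b — b ∈ A
2. b : B?  L(b) = {A, C, D, F, ∀r.F} ∪ {¬B}
   clash {B, ¬B} at b — b ∈ B
3. b : C?  L(b) = {A, C, D, F, ∀r.F} ∪ {¬C}
   clash {C, ¬C} at b — b ∈ C
4. b : D?  L(b) = {A, C, D, F, ∀r.F} ∪ {¬D}
   clash {D, ¬D} at b — b ∈ D
5. b : E?  L(b) = {A, C, D, F, ∀r.F} ∪ {¬E}
   apply at b: ∀r.F⊑B
   open: L(b) ⊇ {A, B, C, D, F, …} — b ∉ E possible
6. b : F?  L(b) = {A, C, D, F, ∀r.F} ∪ {¬F}
   clash {F, ¬F} at b — b ∈ F
7. Entailed for b: {A, B, C, D, F}

{A, B, C, D, F}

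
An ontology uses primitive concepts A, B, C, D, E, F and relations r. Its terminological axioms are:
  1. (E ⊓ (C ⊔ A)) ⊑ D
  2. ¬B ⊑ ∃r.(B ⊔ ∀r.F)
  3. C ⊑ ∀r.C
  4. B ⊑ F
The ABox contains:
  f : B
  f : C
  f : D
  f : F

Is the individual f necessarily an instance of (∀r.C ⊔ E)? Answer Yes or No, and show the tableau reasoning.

Yes

1. f : (∀r.C ⊔ E)?  L(f) = {B, C, D, F} ∪ {(∃r.¬C ⊓ ¬E)}
   clash {C, ¬C} at an ∃-successor — f ∈ (∀r.C ⊔ E)
2. Hence f : (∀r.C ⊔ E): entailed.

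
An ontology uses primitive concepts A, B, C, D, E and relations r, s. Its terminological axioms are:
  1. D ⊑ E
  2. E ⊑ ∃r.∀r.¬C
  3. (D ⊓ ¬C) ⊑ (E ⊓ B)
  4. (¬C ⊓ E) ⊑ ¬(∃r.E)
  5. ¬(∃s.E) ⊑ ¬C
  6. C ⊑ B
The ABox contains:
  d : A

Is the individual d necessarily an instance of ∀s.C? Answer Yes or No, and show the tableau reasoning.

No

1. d : ∀s.C?  L(d) = {A} ∪ {∃s.¬C}
   open: L(d) ⊇ {A, ¬C, ¬D, ¬E, ∃s.¬C} (+ ∃-successors) — d ∉ ∀s.C possible
2. Hence d : ∀s.C: not entailed.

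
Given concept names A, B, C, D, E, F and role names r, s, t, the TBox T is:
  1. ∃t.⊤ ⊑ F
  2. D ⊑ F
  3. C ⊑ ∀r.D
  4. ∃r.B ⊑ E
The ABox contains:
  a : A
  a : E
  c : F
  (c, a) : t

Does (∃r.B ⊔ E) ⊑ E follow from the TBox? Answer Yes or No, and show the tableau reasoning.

1. (∃r.B ⊔ E) ⊑ E  ⇔  ((∃r.B ⊔ E) ⊓ ¬E) unsat w.r.t. T
   all branches close; clash {E, ¬E} at x₀
2. Hence (∃r.B ⊔ E) ⊑ E: entailed.

Yes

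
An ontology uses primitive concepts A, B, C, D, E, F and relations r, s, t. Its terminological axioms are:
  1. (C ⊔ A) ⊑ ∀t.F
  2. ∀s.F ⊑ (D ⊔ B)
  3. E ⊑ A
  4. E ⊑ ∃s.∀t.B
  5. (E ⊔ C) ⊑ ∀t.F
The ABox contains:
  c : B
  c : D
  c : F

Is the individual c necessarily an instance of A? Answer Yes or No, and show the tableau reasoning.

1. c : A?  L(c) = {B, D, F} ∪ {¬A}
   open: L(c) ⊇ {B, D, F, ¬A, ¬C, …} (+ ∃-successors) — c ∉ A possible
2. Hence c : A: not entailed.

No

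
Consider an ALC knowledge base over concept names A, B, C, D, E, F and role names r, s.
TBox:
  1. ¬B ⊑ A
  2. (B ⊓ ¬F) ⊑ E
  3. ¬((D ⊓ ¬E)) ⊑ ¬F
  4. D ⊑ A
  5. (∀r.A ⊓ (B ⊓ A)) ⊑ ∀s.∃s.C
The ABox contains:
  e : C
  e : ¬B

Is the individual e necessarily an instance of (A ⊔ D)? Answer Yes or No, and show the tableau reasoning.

1. e : (A ⊔ D)?  L(e) = {C, ¬B} ∪ {(¬A ⊓ ¬D)}
   clash {A, ¬A} at e — e ∈ (A ⊔ D)
2. Hence e : (A ⊔ D): entailed.

Yes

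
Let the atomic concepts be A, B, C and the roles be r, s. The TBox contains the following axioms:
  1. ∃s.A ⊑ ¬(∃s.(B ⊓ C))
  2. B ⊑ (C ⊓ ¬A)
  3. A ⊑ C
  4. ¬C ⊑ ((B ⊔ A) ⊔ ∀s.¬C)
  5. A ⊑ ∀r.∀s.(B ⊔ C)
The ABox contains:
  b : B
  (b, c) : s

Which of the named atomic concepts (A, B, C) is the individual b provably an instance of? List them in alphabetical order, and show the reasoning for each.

{B, C}

1. b : A?  L(b) = {B} ∪ {¬A}
   apply at b: B⊑(C ⊓ ¬A)
   open: L(b) ⊇ {B, C, ¬A, ∀s.¬A} — b ∉ A possible
2. b : B?  L(b) = {B} ∪ {¬B}
   clash {B, ¬B} at b — b ∈ B
3. b : C?  L(b) = {B} ∪ {¬C}
   clash {C, ¬C} at b — b ∈ C
4. Entailed for b: {B, C}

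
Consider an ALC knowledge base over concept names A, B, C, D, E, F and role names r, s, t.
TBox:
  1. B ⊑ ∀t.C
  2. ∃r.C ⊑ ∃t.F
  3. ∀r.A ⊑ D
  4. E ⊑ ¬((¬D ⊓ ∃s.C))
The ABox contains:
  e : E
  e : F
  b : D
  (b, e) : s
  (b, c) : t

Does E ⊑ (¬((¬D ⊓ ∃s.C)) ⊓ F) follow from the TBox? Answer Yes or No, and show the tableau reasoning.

1. E ⊑ (¬((¬D ⊓ ∃s.C)) ⊓ F)  ⇔  (E ⊓ ((¬D ⊓ ∃s.C) ⊔ ¬F)) unsat w.r.t. T
   apply at x₀: E⊑¬((¬D ⊓ ∃s.C))
   open: L(x₀) ⊇ {D, E, ¬B, ¬F, ∀r.¬C, …} (+ ∃-successors)
2. Hence E ⊑ (¬((¬D ⊓ ∃s.C)) ⊓ F): not entailed.

No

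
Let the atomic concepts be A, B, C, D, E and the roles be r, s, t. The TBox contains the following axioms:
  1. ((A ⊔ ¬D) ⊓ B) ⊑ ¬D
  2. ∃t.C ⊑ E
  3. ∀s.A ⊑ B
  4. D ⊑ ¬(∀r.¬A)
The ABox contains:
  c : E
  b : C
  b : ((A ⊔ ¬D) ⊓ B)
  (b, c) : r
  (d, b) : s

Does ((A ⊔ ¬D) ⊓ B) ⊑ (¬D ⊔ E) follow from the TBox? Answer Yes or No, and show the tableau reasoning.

Yes

1. ((A ⊔ ¬D) ⊓ B) ⊑ (¬D ⊔ E)  ⇔  (((A ⊔ ¬D) ⊓ B) ⊓ (D ⊓ ¬E)) unsat w.r.t. T
   all branches close; clash {D, ¬D} at x₀
2. Hence ((A ⊔ ¬D) ⊓ B) ⊑ (¬D ⊔ E): entailed.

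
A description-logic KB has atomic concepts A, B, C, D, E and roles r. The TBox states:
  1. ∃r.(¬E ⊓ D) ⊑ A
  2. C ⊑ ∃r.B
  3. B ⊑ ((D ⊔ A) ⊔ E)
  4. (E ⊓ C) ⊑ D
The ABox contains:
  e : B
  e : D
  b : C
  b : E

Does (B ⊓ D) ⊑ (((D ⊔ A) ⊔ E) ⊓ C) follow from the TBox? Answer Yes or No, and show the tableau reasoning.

1. (B ⊓ D) ⊑ (((D ⊔ A) ⊔ E) ⊓ C)  ⇔  ((B ⊓ D) ⊓ (((¬D ⊓ ¬A) ⊓ ¬E) ⊔ ¬C)) unsat w.r.t. T
   apply at x₀: B⊑((D ⊔ A) ⊔ E)
   open: L(x₀) ⊇ {B, D, ¬C, ∀r.(E ⊔ ¬D)}
2. Hence (B ⊓ D) ⊑ (((D ⊔ A) ⊔ E) ⊓ C): not entailed.

No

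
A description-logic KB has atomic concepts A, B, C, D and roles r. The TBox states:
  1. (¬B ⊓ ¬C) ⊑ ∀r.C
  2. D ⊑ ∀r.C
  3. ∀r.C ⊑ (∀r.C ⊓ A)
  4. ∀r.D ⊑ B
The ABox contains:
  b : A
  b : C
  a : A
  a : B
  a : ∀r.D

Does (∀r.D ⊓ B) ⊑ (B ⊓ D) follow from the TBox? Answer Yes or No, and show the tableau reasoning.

No

1. (∀r.D ⊓ B) ⊑ (B ⊓ D)  ⇔  ((∀r.D ⊓ B) ⊓ (¬B ⊔ ¬D)) unsat w.r.t. T
   open: L(x₀) ⊇ {B, ¬D, ∀r.D, ∃r.¬C} (+ ∃-successors)
2. Hence (∀r.D ⊓ B) ⊑ (B ⊓ D): not entailed.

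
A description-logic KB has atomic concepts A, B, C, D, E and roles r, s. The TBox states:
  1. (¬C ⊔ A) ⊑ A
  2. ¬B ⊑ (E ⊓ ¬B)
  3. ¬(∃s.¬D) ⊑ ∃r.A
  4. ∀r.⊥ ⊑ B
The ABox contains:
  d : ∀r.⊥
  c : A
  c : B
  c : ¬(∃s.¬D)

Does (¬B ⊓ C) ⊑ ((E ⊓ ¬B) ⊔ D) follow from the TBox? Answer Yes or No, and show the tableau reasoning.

Yes

1. (¬B ⊓ C) ⊑ ((E ⊓ ¬B) ⊔ D)  ⇔  ((¬B ⊓ C) ⊓ ((¬E ⊔ B) ⊓ ¬D)) unsat w.r.t. T
   all branches close; clash {B, ¬B} at x₀
2. Hence (¬B ⊓ C) ⊑ ((E ⊓ ¬B) ⊔ D): entailed.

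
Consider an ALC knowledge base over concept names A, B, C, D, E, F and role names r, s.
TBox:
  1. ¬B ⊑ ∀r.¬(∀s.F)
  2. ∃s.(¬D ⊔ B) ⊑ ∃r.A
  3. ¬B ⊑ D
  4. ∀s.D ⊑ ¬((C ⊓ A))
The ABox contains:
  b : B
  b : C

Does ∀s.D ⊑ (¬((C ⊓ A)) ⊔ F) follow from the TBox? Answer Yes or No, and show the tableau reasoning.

Yes

1. ∀s.D ⊑ (¬((C ⊓ A)) ⊔ F)  ⇔  (∀s.D ⊓ ((C ⊓ A) ⊓ ¬F)) unsat w.r.t. T
   all branches close; clash {A, ¬A} at x₀
2. Hence ∀s.D ⊑ (¬((C ⊓ A)) ⊔ F): entailed.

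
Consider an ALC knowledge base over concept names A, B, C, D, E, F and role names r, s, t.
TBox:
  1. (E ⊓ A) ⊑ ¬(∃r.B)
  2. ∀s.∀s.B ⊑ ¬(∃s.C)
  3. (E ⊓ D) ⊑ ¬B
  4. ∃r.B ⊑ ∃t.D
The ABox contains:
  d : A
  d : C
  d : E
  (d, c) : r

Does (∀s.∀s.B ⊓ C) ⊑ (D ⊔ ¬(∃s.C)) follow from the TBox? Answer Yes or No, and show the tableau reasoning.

Yes

1. (∀s.∀s.B ⊓ C) ⊑ (D ⊔ ¬(∃s.C))  ⇔  ((∀s.∀s.B ⊓ C) ⊓ (¬D ⊓ ∃s.C)) unsat w.r.t. T
   all branches close; clash {C, ¬C} at an ∃-successor
2. Hence (∀s.∀s.B ⊓ C) ⊑ (D ⊔ ¬(∃s.C)): entailed.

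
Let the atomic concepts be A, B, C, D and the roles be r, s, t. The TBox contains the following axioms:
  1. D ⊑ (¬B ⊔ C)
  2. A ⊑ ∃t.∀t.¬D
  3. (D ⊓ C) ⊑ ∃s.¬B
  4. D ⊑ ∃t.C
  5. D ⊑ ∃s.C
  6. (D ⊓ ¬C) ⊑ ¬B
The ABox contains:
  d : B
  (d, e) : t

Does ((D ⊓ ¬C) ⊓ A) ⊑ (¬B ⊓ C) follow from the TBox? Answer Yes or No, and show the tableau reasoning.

1. ((D ⊓ ¬C) ⊓ A) ⊑ (¬B ⊓ C)  ⇔  (((D ⊓ ¬C) ⊓ A) ⊓ (B ⊔ ¬C)) unsat w.r.t. T
   apply at x₀: D⊑(¬B ⊔ C); A⊑∃t.∀t.¬D; D⊑∃t.C
   open: L(x₀) ⊇ {A, D, ¬B, ¬C, ∃s.C, …} (+ ∃-successors)
2. Hence ((D ⊓ ¬C) ⊓ A) ⊑ (¬B ⊓ C): not entailed.

No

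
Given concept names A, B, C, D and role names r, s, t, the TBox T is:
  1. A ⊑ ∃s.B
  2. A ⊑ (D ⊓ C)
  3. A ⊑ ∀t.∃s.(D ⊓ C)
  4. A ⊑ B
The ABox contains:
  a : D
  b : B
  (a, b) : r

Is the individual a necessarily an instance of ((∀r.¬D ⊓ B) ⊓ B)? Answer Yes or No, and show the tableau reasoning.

1. a : ((∀r.¬D ⊓ B) ⊓ B)?  L(a) = {D} ∪ {((∃r.D ⊔ ¬B) ⊔ ¬B)}
   open: L(a) ⊇ {D, ¬A, ∃r.D} (+ ∃-successors) — a ∉ ((∀r.¬D ⊓ B) ⊓ B) possible
2. Hence a : ((∀r.¬D ⊓ B) ⊓ B): not entailed.

No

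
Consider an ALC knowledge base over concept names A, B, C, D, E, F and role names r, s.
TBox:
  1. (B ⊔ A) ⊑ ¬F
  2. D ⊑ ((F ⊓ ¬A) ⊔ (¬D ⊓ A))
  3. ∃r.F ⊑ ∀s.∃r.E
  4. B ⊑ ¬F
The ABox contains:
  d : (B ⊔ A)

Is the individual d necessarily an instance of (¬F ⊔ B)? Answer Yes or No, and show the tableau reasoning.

Yes

1. d : (¬F ⊔ B)?  L(d) = {(B ⊔ A)} ∪ {(F ⊓ ¬B)}
   clash {F, ¬F} at d — d ∈ (¬F ⊔ B)
2. Hence d : (¬F ⊔ B): entailed.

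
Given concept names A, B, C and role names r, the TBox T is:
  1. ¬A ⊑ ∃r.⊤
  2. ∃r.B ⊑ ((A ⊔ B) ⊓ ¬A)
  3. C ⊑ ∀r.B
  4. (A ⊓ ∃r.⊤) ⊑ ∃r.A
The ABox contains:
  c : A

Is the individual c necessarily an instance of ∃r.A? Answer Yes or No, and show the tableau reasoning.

No

1. c : ∃r.A?  L(c) = {A} ∪ {∀r.¬A}
   open: L(c) ⊇ {A, ¬C, ∀r.¬A, ∀r.¬B, ∀r.⊥} — c ∉ ∃r.A possible
2. Hence c : ∃r.A: not entailed.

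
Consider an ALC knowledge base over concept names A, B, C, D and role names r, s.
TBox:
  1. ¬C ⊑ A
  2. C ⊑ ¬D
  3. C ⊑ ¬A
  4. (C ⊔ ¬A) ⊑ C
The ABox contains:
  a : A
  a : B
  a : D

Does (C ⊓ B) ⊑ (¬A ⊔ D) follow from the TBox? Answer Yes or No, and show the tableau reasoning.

1. (C ⊓ B) ⊑ (¬A ⊔ D)  ⇔  ((C ⊓ B) ⊓ (A ⊓ ¬D)) unsat w.r.t. T
   all branches close; clash {A, ¬A} at x₀
2. Hence (C ⊓ B) ⊑ (¬A ⊔ D): entailed.

Yes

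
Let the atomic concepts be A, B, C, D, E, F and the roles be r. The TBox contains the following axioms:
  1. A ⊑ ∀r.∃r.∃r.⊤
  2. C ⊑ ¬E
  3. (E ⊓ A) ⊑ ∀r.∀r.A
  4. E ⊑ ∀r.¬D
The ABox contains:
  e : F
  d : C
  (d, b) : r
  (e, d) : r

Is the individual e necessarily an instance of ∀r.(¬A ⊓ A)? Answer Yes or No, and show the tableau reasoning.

1. e : ∀r.(¬A ⊓ A)?  L(e) = {F} ∪ {∃r.(A ⊔ ¬A)}
   open: L(e) ⊇ {F, ¬A, ¬C, ¬E, ∃r.(A ⊔ ¬A)} (+ ∃-successors) — e ∉ ∀r.(¬A ⊓ A) possible
2. Hence e : ∀r.(¬A ⊓ A): not entailed.

No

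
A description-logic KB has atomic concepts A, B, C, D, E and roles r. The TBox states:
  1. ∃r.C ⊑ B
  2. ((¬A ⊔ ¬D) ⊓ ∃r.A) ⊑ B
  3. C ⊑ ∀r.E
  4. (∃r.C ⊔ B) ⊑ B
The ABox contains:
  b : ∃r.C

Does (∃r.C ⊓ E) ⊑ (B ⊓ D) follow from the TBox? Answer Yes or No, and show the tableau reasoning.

1. (∃r.C ⊓ E) ⊑ (B ⊓ D)  ⇔  ((∃r.C ⊓ E) ⊓ (¬B ⊔ ¬D)) unsat w.r.t. T
   apply at x₀: ∃r.C⊑B
   open: L(x₀) ⊇ {B, E, ¬C, ¬D, ∃r.C} (+ ∃-successors)
2. Hence (∃r.C ⊓ E) ⊑ (B ⊓ D): not entailed.

No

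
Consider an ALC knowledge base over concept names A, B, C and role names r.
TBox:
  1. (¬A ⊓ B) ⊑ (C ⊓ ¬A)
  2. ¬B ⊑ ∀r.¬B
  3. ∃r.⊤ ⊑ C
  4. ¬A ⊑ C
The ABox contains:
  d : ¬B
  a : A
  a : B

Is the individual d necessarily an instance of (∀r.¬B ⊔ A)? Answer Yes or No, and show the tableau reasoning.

Yes

1. d : (∀r.¬B ⊔ A)?  L(d) = {¬B} ∪ {(∃r.B ⊓ ¬A)}
   clash {B, ¬B} at an ∃-successor — d ∈ (∀r.¬B ⊔ A)
2. Hence d : (∀r.¬B ⊔ A): entailed.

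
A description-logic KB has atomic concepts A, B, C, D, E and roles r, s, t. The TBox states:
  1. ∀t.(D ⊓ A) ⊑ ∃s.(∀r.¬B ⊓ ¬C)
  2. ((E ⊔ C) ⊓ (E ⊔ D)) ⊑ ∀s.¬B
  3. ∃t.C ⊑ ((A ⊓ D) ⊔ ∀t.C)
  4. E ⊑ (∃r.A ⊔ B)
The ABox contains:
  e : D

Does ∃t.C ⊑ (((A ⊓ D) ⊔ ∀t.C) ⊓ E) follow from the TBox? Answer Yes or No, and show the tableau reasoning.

1. ∃t.C ⊑ (((A ⊓ D) ⊔ ∀t.C) ⊓ E)  ⇔  (∃t.C ⊓ (((¬A ⊔ ¬D) ⊓ ∃t.¬C) ⊔ ¬E)) unsat w.r.t. T
   apply at x₀: ∃t.C⊑((A ⊓ D) ⊔ ∀t.C)
   open: L(x₀) ⊇ {A, D, ¬C, ¬E, ∃t.(¬D ⊔ ¬A), …} (+ ∃-successors)
2. Hence ∃t.C ⊑ (((A ⊓ D) ⊔ ∀t.C) ⊓ E): not entailed.

No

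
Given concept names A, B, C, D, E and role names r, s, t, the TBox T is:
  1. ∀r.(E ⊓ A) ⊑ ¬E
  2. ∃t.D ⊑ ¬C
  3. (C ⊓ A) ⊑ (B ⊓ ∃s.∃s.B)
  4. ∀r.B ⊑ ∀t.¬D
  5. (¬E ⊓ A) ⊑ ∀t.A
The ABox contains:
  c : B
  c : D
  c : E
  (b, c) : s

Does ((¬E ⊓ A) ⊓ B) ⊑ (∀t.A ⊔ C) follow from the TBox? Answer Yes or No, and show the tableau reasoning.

1. ((¬E ⊓ A) ⊓ B) ⊑ (∀t.A ⊔ C)  ⇔  (((¬E ⊓ A) ⊓ B) ⊓ (∃t.¬A ⊓ ¬C)) unsat w.r.t. T
   all branches close; clash {A, ¬A} at an ∃-successor
2. Hence ((¬E ⊓ A) ⊓ B) ⊑ (∀t.A ⊔ C): entailed.

Yes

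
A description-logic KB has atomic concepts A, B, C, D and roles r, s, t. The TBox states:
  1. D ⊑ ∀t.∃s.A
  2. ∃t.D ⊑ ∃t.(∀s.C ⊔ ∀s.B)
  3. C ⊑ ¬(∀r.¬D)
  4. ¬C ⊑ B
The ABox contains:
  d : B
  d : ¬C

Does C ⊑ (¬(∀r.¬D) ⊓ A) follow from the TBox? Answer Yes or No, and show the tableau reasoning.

1. C ⊑ (¬(∀r.¬D) ⊓ A)  ⇔  (C ⊓ (∀r.¬D ⊔ ¬A)) unsat w.r.t. T
   apply at x₀: C⊑¬(∀r.¬D)
   open: L(x₀) ⊇ {C, ¬A, ¬D, ∀t.¬D, ∃r.D} (+ ∃-successors)
2. Hence C ⊑ (¬(∀r.¬D) ⊓ A): not entailed.

No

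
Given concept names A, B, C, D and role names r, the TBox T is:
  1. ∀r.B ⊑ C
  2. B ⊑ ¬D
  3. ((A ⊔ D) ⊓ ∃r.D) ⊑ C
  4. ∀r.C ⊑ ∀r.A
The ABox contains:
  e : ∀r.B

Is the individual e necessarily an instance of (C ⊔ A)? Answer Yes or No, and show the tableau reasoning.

Yes

1. e : (C ⊔ A)?  L(e) = {∀r.B} ∪ {(¬C ⊓ ¬A)}
   clash {C, ¬C} at e — e ∈ (C ⊔ A)
2. Hence e : (C ⊔ A): entailed.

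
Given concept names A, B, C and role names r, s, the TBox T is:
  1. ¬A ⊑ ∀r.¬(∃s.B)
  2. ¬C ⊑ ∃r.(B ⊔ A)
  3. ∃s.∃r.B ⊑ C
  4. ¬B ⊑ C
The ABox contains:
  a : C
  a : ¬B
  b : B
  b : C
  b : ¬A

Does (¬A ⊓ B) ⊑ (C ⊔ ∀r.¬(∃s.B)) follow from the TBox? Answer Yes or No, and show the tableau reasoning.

1. (¬A ⊓ B) ⊑ (C ⊔ ∀r.¬(∃s.B))  ⇔  ((¬A ⊓ B) ⊓ (¬C ⊓ ∃r.∃s.B)) unsat w.r.t. T
   all branches close; clash {C, ¬C} at x₀
2. Hence (¬A ⊓ B) ⊑ (C ⊔ ∀r.¬(∃s.B)): entailed.

Yes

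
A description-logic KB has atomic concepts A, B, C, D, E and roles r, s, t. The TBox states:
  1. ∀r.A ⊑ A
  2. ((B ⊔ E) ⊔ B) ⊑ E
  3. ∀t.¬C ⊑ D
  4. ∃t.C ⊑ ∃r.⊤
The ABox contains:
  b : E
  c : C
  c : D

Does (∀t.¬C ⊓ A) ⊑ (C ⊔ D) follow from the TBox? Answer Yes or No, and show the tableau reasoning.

1. (∀t.¬C ⊓ A) ⊑ (C ⊔ D)  ⇔  ((∀t.¬C ⊓ A) ⊓ (¬C ⊓ ¬D)) unsat w.r.t. T
   all branches close; clash {D, ¬D} at x₀
2. Hence (∀t.¬C ⊓ A) ⊑ (C ⊔ D): entailed.

Yes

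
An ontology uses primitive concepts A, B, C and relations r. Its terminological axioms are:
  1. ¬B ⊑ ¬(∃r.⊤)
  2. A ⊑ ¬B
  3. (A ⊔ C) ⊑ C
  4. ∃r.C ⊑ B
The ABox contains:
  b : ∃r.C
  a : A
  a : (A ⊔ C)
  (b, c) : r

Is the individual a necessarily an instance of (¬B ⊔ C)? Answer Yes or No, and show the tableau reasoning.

Yes

1. a : (¬B ⊔ C)?  L(a) = {A, (A ⊔ C)} ∪ {(B ⊓ ¬C)}
   clash {B, ¬B} at a — a ∈ (¬B ⊔ C)
2. Hence a : (¬B ⊔ C): entailed.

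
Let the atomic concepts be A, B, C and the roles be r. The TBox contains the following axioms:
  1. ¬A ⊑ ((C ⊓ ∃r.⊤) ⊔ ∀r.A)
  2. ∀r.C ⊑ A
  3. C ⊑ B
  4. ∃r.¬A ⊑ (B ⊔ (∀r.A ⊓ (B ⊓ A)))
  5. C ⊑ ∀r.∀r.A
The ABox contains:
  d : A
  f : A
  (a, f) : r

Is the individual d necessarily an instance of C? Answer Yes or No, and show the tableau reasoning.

1. d : C?  L(d) = {A} ∪ {¬C}
   open: L(d) ⊇ {A, ¬C, ∀r.A} — d ∉ C possible
2. Hence d : C: not entailed.

No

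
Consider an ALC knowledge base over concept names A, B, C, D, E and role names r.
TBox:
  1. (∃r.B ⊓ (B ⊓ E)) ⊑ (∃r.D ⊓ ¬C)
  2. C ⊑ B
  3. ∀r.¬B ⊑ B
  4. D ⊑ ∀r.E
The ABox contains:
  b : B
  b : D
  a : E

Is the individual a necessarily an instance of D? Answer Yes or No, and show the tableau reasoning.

No

1. a : D?  L(a) = {E} ∪ {¬D}
   open: L(a) ⊇ {E, ¬B, ¬C, ¬D, ∃r.B} (+ ∃-successors) — a ∉ D possible
2. Hence a : D: not entailed.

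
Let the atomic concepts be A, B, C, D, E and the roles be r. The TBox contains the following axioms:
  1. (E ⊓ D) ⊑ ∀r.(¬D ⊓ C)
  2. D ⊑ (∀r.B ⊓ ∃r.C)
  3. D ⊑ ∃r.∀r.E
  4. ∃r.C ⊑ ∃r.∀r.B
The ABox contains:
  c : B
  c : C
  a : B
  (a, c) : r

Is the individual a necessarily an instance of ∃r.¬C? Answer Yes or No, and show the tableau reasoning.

1. a : ∃r.¬C?  L(a) = {B} ∪ {∀r.C}
   open: L(a) ⊇ {B, ¬D, ∀r.C, ∃r.∀r.B} (+ ∃-successors) — a ∉ ∃r.¬C possible
2. Hence a : ∃r.¬C: not entailed.

No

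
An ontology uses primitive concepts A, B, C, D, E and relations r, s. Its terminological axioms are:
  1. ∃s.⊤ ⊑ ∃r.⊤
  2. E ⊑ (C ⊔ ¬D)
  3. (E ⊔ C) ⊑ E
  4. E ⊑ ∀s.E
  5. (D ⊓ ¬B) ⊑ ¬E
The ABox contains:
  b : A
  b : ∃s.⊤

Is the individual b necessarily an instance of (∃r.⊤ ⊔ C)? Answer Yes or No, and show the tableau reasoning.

Yes

1. b : (∃r.⊤ ⊔ C)?  L(b) = {A, ∃s.⊤} ∪ {(∀r.⊥ ⊓ ¬C)}
   clash {E, ¬E} at b — b ∈ (∃r.⊤ ⊔ C)
2. Hence b : (∃r.⊤ ⊔ C): entailed.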